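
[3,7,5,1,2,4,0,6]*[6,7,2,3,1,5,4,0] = [3,0,5,7,2,1,6,4] 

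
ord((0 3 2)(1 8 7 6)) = 12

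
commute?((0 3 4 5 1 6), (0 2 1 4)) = no:(0 3 4 5 1 6) * (0 2 1 4) = (0 3)(1 6 2)(4 5), (0 2 1 4) * (0 3 4 5 1 6) = (0 2 6)(1 5)(3 4)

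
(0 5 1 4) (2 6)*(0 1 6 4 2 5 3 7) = (0 3 7) (1 2 4) (5 6) 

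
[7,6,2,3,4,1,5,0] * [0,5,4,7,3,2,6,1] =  [1,6,4,7,3,5,2,0]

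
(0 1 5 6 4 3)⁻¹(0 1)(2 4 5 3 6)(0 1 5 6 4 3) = (0 4 2 3 6)(1 5)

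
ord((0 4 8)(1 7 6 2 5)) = 15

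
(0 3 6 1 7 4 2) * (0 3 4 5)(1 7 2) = (0 4 1 2 3 6 7 5)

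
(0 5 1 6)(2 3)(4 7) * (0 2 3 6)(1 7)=(0 5 7 4 1)(2 6)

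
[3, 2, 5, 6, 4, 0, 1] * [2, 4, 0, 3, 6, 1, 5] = [3, 0, 1, 5, 6, 2, 4]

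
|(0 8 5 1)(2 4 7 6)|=4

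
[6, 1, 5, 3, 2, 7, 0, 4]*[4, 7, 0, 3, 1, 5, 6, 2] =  [6, 7, 5, 3, 0, 2, 4, 1]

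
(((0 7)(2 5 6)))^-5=(0 7)(2 5 6)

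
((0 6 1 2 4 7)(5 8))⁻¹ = (0 7 4 2 1 6)(5 8)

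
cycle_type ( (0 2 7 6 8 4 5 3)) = 8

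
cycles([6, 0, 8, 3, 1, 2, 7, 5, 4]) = (0 6 7 5 2 8 4 1)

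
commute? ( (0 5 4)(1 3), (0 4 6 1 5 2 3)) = no: (0 5 4)(1 3) * (0 4 6 1 5 2 3) = (0 2 3 5 6 1), (0 4 6 1 5 2 3) * (0 5 4)(1 3) = (1 4 6 3 5 2)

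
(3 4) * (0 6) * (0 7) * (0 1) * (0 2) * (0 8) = (0 6 7 1 2 8)(3 4)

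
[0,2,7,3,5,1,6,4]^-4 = [0,2,7,3,5,1,6,4]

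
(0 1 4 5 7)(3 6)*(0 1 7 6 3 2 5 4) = (0 7 1)(2 5 6)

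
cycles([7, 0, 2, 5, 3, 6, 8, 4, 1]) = (0 7 4 3 5 6 8 1)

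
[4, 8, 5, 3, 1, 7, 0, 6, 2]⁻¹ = [6, 4, 8, 3, 0, 2, 7, 5, 1]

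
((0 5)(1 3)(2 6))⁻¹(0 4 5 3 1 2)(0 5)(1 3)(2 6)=(0 1 3 6 5 4)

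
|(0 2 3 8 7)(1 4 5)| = 15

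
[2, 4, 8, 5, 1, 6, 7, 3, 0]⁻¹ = [8, 4, 0, 7, 1, 3, 5, 6, 2]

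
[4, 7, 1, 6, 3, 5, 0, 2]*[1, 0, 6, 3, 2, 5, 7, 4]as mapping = [0→2, 1→4, 2→0, 3→7, 4→3, 5→5, 6→1, 7→6]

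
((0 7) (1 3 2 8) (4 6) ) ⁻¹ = (0 7) (1 8 2 3) (4 6) 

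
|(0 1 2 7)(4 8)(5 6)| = 4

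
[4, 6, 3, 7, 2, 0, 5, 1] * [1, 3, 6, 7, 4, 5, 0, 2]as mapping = [0→4, 1→0, 2→7, 3→2, 4→6, 5→1, 6→5, 7→3]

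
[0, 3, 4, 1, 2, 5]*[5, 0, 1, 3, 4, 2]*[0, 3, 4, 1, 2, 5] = [5, 1, 2, 0, 3, 4] 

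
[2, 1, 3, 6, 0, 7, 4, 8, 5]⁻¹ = [4, 1, 0, 2, 6, 8, 3, 5, 7]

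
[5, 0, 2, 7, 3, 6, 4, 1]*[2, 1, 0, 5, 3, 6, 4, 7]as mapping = [0→6, 1→2, 2→0, 3→7, 4→5, 5→4, 6→3, 7→1]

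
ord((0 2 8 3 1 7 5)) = 7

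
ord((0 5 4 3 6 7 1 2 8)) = 9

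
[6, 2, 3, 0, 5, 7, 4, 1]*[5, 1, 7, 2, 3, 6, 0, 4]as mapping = [0→0, 1→7, 2→2, 3→5, 4→6, 5→4, 6→3, 7→1]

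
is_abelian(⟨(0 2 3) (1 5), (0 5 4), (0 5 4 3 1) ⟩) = no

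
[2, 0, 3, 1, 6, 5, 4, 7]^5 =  [2, 0, 3, 1, 6, 5, 4, 7]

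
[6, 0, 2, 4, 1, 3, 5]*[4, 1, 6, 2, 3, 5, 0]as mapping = [0→0, 1→4, 2→6, 3→3, 4→1, 5→2, 6→5]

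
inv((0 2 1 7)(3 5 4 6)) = (0 7 1 2)(3 6 4 5)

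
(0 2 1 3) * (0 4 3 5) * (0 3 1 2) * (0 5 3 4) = (0 5 4 1 3)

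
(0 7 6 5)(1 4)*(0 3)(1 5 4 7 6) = (0 6 4 5 3)(1 7)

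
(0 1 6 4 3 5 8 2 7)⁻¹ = (0 7 2 8 5 3 4 6 1)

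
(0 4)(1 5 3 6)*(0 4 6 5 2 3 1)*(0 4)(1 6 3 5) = (0 3 1 2 5 6 4)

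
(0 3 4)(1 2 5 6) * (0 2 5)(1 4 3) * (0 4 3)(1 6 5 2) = (0 6 3)(1 2 4)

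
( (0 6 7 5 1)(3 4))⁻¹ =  (0 1 5 7 6)(3 4)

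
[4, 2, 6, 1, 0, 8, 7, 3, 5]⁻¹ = [4, 3, 1, 7, 0, 8, 2, 6, 5]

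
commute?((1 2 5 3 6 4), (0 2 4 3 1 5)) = no:(1 2 5 3 6 4) * (0 2 4 3 1 5) = (0 2)(1 4 5)(3 6), (0 2 4 3 1 5) * (1 2 5 3 6 4) = (0 5)(1 3 2)(4 6)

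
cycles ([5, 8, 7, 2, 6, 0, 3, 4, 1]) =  (0 5)(1 8)(2 7 4 6 3)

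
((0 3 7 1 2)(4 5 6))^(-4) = (0 3 7 1 2)(4 6 5)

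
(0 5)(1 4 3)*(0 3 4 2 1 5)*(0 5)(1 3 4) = (0 5 4 1 2 3)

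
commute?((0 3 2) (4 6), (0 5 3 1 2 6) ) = no:(0 3 2) (4 6) * (0 5 3 1 2 6) = (0 1 2 5 3 6 4), (0 5 3 1 2 6) * (0 3 2) (4 6) = (0 5 2 4 6 3 1) 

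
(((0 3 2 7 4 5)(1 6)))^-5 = (0 3 2 7 4 5)(1 6)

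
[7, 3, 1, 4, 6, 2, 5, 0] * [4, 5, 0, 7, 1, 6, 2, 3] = [3, 7, 5, 1, 2, 0, 6, 4]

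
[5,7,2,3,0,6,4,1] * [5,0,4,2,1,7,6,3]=[7,3,4,2,5,6,1,0]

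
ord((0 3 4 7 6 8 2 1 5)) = 9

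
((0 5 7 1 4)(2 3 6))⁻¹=(0 4 1 7 5)(2 6 3)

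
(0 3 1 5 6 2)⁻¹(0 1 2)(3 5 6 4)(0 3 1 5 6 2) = (0 3 5)(1 6 2 4)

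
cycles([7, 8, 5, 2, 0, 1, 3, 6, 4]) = (0 7 6 3 2 5 1 8 4)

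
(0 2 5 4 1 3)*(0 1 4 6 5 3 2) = (1 2 3)(5 6)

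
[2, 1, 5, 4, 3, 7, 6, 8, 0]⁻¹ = [8, 1, 0, 4, 3, 2, 6, 5, 7]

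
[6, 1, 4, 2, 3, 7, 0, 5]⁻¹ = [6, 1, 3, 4, 2, 7, 0, 5]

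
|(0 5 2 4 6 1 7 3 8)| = 9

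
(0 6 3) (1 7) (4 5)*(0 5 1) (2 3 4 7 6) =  (0 2 3 5 7) (1 6 4) 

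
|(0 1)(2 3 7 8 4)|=10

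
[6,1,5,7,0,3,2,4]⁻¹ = [4,1,6,5,7,2,0,3]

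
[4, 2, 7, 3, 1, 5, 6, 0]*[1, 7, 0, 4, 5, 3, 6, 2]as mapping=[0→5, 1→0, 2→2, 3→4, 4→7, 5→3, 6→6, 7→1]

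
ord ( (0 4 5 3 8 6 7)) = 7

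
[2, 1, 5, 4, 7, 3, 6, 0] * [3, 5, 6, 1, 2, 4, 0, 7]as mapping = [0→6, 1→5, 2→4, 3→2, 4→7, 5→1, 6→0, 7→3]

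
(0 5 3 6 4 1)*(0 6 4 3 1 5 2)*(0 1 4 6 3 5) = (0 2 1 3 6 5 4)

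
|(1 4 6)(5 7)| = 6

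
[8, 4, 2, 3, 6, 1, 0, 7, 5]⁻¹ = [6, 5, 2, 3, 1, 8, 4, 7, 0]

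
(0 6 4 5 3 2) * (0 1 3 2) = (0 6 4 5 2 1 3)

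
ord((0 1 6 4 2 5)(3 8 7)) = 6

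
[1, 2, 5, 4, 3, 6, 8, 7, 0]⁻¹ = [8, 0, 1, 4, 3, 2, 5, 7, 6]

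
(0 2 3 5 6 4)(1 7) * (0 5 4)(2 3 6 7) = (0 3 4 5 7 1 2 6)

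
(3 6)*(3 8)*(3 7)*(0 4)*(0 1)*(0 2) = (0 4 1 2)(3 6 8 7)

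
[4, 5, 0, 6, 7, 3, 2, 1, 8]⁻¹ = [2, 7, 6, 5, 0, 1, 3, 4, 8]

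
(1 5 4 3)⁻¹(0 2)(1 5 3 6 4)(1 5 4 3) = (0 2)(1 6 3 5 4)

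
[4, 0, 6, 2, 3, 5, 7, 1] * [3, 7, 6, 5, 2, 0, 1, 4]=[2, 3, 1, 6, 5, 0, 4, 7] 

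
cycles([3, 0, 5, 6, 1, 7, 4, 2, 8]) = (0 3 6 4 1)(2 5 7)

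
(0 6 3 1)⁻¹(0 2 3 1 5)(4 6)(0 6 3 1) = (0 5 6 2 1)(3 4)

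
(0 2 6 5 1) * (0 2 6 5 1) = (0 6 1 2 5) 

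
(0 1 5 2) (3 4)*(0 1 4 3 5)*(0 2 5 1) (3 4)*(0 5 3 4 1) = (0 4) (1 2 5 3) 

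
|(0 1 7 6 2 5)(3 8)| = 6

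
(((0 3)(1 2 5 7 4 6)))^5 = (0 3)(1 6 4 7 5 2)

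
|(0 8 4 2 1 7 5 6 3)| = 9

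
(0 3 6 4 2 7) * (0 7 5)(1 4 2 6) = (0 3 1 4 6 2 5)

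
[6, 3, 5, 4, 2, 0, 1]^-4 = [3, 2, 6, 5, 0, 1, 4]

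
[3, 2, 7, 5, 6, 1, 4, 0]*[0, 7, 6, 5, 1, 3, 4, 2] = [5, 6, 2, 3, 4, 7, 1, 0]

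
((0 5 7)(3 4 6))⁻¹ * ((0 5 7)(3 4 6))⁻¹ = (0 5 7)(3 4 6)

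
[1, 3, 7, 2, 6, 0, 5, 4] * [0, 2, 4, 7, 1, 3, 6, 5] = [2, 7, 5, 4, 6, 0, 3, 1]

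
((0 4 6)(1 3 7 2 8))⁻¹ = (0 6 4)(1 8 2 7 3)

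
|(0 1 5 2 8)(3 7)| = 10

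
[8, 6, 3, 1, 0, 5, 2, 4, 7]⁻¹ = [4, 3, 6, 2, 7, 5, 1, 8, 0]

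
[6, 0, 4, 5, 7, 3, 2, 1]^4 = [7, 4, 0, 3, 6, 5, 1, 2]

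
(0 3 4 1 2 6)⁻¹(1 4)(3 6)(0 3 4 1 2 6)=(0 4)(1 2)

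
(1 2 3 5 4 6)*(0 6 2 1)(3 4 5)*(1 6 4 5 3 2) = (0 4 1 6)(2 5 3)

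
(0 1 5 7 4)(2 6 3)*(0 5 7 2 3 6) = (0 1 7 4 5 2)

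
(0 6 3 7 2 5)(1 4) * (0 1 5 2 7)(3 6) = (0 3)(1 4 5)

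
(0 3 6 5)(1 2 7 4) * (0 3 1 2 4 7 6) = (0 1 4 2 6 5 3)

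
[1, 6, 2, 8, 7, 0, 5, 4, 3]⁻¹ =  [5, 0, 2, 8, 7, 6, 1, 4, 3]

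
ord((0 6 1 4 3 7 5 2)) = 8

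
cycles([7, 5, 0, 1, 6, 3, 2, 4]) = (0 7 4 6 2)(1 5 3)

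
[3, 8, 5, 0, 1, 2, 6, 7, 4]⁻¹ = [3, 4, 5, 0, 8, 2, 6, 7, 1]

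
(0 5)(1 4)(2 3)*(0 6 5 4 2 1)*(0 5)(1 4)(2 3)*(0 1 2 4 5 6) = (0 2 4 6 1 3 5)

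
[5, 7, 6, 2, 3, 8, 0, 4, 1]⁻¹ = [6, 8, 3, 4, 7, 0, 2, 1, 5]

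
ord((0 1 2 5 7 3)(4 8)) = 6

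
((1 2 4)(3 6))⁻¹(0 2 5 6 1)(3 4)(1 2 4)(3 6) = (0 4 5 3 2)(1 6)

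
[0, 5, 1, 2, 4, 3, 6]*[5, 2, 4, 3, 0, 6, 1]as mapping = [0→5, 1→6, 2→2, 3→4, 4→0, 5→3, 6→1]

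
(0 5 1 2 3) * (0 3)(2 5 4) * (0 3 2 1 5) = (0 4 1)(2 3)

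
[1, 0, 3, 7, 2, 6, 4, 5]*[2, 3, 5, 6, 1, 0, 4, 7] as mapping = [0→3, 1→2, 2→6, 3→7, 4→5, 5→4, 6→1, 7→0] 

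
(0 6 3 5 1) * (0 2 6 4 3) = (0 4 3 5 1 2 6)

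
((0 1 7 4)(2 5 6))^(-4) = (2 6 5)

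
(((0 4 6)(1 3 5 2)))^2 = (0 6 4)(1 5)(2 3)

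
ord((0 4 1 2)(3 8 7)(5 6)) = 12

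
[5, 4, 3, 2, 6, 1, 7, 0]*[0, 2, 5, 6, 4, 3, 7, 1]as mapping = [0→3, 1→4, 2→6, 3→5, 4→7, 5→2, 6→1, 7→0]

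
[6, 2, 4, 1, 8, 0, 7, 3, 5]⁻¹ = [5, 3, 1, 7, 2, 8, 0, 6, 4]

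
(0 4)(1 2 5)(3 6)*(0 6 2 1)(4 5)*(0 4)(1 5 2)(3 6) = (0 2)(1 5 4 3)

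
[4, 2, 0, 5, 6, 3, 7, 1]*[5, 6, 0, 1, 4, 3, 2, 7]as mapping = [0→4, 1→0, 2→5, 3→3, 4→2, 5→1, 6→7, 7→6]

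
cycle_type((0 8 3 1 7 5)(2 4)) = 2.6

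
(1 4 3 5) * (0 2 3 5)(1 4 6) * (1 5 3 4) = (0 2 4 3)(1 6 5)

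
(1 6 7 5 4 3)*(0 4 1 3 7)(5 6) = (0 4 7 6)(1 5)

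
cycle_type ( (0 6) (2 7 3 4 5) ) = 2.5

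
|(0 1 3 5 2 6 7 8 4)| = 9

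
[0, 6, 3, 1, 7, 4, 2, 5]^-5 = [0, 3, 6, 2, 7, 4, 1, 5]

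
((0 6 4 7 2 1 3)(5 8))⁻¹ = (0 3 1 2 7 4 6)(5 8)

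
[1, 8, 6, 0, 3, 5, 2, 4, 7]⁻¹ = [3, 0, 6, 4, 7, 5, 2, 8, 1]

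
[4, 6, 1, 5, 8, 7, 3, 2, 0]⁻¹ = [8, 2, 7, 6, 0, 3, 1, 5, 4]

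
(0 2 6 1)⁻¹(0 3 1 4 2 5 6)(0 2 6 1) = (0 4 6 5 1 2 3)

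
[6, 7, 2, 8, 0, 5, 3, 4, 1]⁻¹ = [4, 8, 2, 6, 7, 5, 0, 1, 3]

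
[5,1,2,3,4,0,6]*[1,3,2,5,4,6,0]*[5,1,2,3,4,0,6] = [6,3,2,0,4,1,5]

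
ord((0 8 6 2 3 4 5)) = 7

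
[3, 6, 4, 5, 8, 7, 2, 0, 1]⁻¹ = [7, 8, 6, 0, 2, 3, 1, 5, 4]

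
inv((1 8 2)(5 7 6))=(1 2 8)(5 6 7)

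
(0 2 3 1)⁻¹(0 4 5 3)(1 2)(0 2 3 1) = (0 3)(1 2 4 5)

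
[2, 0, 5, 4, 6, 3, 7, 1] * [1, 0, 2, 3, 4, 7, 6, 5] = [2, 1, 7, 4, 6, 3, 5, 0]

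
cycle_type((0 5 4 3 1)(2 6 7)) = 3.5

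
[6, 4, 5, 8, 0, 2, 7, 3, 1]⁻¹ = [4, 8, 5, 7, 1, 2, 0, 6, 3]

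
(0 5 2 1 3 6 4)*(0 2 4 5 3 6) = (0 3)(1 6 5 4 2)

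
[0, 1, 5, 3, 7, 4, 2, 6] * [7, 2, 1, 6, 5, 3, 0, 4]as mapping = [0→7, 1→2, 2→3, 3→6, 4→4, 5→5, 6→1, 7→0]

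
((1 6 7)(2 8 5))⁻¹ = (1 7 6)(2 5 8)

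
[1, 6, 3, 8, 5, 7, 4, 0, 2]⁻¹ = [7, 0, 8, 2, 6, 4, 1, 5, 3]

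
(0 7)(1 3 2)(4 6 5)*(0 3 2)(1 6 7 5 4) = (0 5 1 2 6 4 7 3)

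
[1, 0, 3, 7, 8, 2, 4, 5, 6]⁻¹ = [1, 0, 5, 2, 6, 7, 8, 3, 4]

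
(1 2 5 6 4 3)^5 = (1 3 4 6 5 2)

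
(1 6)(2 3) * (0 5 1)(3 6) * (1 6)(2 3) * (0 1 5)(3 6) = (1 2 5 3 6)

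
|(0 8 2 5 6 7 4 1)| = 8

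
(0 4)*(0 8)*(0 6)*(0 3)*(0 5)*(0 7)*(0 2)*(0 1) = (0 4 8 6 3 5 7 2 1)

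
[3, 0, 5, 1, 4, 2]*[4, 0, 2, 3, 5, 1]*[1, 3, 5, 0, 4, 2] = [0, 4, 3, 1, 2, 5]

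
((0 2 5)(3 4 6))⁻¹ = (0 5 2)(3 6 4)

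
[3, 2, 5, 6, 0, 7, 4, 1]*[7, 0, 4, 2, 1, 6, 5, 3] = [2, 4, 6, 5, 7, 3, 1, 0]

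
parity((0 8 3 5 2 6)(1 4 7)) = odd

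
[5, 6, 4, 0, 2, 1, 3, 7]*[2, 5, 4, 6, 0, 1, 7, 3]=[1, 7, 0, 2, 4, 5, 6, 3]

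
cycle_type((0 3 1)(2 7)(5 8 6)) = 2.3^2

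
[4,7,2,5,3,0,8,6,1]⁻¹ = [5,8,2,4,0,3,7,1,6]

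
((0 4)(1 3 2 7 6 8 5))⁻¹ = (0 4)(1 5 8 6 7 2 3)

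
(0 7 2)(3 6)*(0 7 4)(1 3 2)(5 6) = (0 4)(1 3 5 6 2 7)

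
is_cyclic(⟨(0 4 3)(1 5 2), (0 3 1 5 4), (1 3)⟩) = no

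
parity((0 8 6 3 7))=even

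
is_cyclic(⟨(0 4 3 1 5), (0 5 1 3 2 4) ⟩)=no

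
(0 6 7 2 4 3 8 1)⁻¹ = (0 1 8 3 4 2 7 6)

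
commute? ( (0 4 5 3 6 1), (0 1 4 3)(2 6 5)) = no: (0 4 5 3 6 1)*(0 1 4 3)(2 6 5) = (0 3 5)(2 6 4), (0 1 4 3)(2 6 5)*(0 4 5 3 6 1) = (1 5 2)(3 4 6)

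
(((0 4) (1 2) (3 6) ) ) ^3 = (0 4) (1 2) (3 6) 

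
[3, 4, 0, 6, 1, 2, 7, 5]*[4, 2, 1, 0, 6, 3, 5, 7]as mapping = [0→0, 1→6, 2→4, 3→5, 4→2, 5→1, 6→7, 7→3]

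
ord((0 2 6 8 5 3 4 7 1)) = 9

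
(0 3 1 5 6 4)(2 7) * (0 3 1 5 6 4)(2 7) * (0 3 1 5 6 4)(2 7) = (0 5)(1 4)(2 7)(3 6)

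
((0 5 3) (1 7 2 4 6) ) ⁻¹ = (0 3 5) (1 6 4 2 7) 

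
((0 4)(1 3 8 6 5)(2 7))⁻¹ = (0 4)(1 5 6 8 3)(2 7)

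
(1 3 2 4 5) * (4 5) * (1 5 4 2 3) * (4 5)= (2 5 4)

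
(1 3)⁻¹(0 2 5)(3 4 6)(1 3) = (0 2 5)(1 4 6)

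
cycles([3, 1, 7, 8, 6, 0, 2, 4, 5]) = (0 3 8 5)(2 7 4 6)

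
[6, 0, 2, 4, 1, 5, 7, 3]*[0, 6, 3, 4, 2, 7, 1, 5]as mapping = [0→1, 1→0, 2→3, 3→2, 4→6, 5→7, 6→5, 7→4]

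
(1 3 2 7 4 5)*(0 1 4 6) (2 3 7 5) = (0 1 7 6) (2 5 4) 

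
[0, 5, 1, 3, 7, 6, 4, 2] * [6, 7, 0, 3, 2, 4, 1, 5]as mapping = [0→6, 1→4, 2→7, 3→3, 4→5, 5→1, 6→2, 7→0]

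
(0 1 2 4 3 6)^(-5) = (0 1 2 4 3 6)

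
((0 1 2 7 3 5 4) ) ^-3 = (0 3 1 5 2 4 7) 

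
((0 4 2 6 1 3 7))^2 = (0 2 1 7 4 6 3)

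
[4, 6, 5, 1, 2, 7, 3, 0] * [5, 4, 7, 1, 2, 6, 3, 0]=[2, 3, 6, 4, 7, 0, 1, 5] 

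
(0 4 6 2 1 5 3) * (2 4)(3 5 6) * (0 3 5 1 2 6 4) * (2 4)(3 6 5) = (0 5 1 2 4 3 6)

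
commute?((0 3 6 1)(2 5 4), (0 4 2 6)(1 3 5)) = no:(0 3 6 1)(2 5 4) * (0 4 2 6)(1 3 5) = (0 5 2 1 4 6 3), (0 4 2 6)(1 3 5) * (0 3 6 1)(2 5 4) = (0 2 1 6 3 4 5)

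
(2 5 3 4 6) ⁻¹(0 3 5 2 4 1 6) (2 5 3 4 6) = (0 4 3 5 6 1 2) 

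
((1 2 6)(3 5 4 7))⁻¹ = (1 6 2)(3 7 4 5)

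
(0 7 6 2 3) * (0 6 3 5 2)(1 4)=(0 7 3 6)(1 4)(2 5)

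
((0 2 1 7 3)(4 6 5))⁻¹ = (0 3 7 1 2)(4 5 6)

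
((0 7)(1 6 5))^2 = (1 5 6)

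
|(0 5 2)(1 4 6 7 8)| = 15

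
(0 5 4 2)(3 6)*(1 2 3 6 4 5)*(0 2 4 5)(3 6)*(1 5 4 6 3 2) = (0 5)(1 6 2)(3 4)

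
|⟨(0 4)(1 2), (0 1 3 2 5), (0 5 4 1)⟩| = 720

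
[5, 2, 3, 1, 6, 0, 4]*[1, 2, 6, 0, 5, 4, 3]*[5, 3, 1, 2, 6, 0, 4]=[6, 4, 5, 1, 2, 3, 0]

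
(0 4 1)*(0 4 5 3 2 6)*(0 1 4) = (0 5 3 2 6 1)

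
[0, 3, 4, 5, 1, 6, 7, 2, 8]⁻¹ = [0, 4, 7, 1, 2, 3, 5, 6, 8]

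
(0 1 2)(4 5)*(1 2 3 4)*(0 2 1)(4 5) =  (0 1 3 5)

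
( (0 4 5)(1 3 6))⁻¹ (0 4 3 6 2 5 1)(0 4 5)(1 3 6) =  (0 3 4 5 6 1 2)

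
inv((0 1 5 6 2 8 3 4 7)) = (0 7 4 3 8 2 6 5 1)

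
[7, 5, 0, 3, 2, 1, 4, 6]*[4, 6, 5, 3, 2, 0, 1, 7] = [7, 0, 4, 3, 5, 6, 2, 1]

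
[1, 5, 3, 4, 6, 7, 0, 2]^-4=[2, 3, 0, 1, 5, 4, 7, 6]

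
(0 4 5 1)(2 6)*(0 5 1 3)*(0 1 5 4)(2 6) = (1 4 5 3)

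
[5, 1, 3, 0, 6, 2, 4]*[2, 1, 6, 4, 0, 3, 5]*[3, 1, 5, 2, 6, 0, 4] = [2, 1, 6, 5, 0, 4, 3]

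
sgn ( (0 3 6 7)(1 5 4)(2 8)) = 1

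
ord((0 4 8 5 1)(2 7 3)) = 15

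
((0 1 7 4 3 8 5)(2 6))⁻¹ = (0 5 8 3 4 7 1)(2 6)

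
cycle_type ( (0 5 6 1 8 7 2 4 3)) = 9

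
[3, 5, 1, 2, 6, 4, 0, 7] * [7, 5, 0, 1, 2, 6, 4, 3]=[1, 6, 5, 0, 4, 2, 7, 3]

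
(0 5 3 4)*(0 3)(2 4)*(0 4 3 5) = (2 3)(4 5)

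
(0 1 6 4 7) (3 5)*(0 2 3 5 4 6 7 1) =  (1 7 2 3 4) 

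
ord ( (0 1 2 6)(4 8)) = 4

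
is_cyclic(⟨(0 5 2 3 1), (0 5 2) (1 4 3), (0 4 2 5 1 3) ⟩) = no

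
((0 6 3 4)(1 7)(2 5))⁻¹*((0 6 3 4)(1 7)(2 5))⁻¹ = (0 3)(4 6)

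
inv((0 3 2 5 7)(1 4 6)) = (0 7 5 2 3)(1 6 4)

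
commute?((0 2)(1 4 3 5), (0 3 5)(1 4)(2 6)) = no:(0 2)(1 4 3 5)*(0 3 5)(1 4)(2 6) = (0 6 2 3)(4 5), (0 3 5)(1 4)(2 6)*(0 2)(1 4 3 5) = (0 5 2 6)(1 3)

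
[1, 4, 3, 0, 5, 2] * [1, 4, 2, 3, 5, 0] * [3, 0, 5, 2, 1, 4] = [1, 4, 2, 0, 3, 5]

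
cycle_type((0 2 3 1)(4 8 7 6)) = 4^2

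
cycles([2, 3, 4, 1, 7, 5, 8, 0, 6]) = (0 2 4 7)(1 3)(6 8)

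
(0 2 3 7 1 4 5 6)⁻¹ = (0 6 5 4 1 7 3 2)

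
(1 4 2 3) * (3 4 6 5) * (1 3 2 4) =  (1 6 5 2)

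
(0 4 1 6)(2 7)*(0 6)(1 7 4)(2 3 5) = (0 1)(2 4 7 3 5)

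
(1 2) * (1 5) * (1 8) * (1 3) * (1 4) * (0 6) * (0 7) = (0 6 7) (1 2 5 8 3 4) 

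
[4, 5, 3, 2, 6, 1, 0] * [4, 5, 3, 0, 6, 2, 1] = [6, 2, 0, 3, 1, 5, 4]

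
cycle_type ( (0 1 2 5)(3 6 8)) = 3.4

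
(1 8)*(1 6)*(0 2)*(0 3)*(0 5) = (0 2 3 5)(1 8 6)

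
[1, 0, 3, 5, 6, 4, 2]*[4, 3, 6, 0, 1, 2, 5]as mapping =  [0→3, 1→4, 2→0, 3→2, 4→5, 5→1, 6→6]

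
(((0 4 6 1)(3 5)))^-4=()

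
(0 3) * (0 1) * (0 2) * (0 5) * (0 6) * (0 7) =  (0 3 1 2 5 6 7) 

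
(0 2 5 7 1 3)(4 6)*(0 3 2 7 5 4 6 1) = (0 7)(1 2 4)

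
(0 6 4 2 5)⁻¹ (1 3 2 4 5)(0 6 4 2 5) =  (0 1 3 5 2)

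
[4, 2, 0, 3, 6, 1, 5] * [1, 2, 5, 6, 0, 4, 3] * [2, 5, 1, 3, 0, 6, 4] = [2, 6, 5, 4, 3, 1, 0]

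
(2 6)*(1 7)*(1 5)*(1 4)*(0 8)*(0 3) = (0 8 3)(1 7 5 4)(2 6)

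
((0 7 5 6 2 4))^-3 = (0 6)(2 7)(4 5)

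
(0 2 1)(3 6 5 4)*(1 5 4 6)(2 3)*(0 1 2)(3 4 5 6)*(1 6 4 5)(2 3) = (0 5 2 4)(1 6)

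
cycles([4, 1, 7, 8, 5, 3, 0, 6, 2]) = (0 4 5 3 8 2 7 6)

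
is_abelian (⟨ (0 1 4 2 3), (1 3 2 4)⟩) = no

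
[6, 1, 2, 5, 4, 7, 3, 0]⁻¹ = [7, 1, 2, 6, 4, 3, 0, 5]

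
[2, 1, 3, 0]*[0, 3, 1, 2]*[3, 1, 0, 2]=[1, 2, 0, 3]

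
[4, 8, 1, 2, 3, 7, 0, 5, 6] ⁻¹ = [6, 2, 3, 4, 0, 7, 8, 5, 1] 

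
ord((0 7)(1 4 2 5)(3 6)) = 4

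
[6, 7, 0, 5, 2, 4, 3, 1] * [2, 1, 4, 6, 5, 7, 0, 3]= [0, 3, 2, 7, 4, 5, 6, 1]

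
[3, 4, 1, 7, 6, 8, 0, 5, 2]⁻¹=[6, 2, 8, 0, 1, 7, 4, 3, 5]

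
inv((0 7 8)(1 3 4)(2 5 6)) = (0 8 7)(1 4 3)(2 6 5)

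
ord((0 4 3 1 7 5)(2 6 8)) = 6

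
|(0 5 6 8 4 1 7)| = 7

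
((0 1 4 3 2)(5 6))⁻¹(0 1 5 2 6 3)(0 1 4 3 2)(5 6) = (0 5 2 1 4 6)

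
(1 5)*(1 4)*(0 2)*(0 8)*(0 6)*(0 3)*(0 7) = (0 2 8 6 3 7)(1 5 4)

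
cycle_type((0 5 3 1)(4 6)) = 2.4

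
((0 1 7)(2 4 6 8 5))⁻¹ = (0 7 1)(2 5 8 6 4)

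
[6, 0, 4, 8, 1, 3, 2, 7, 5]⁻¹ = [1, 4, 6, 5, 2, 8, 0, 7, 3]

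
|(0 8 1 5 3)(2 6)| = 10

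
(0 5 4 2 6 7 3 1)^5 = (0 7 4 1 6 5 3 2)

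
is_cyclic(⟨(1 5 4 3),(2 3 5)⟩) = no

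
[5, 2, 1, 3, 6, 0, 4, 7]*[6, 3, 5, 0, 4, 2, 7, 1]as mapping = [0→2, 1→5, 2→3, 3→0, 4→7, 5→6, 6→4, 7→1]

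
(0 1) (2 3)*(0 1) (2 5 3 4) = (2 4) (3 5) 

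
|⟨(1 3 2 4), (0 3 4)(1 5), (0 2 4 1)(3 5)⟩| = 720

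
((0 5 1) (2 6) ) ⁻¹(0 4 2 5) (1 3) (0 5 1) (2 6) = (0 3) (1 5 4 6) 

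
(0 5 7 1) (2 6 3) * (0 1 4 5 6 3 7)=(0 6 7 4 5) (2 3) 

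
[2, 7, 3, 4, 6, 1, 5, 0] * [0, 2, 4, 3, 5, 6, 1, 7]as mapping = [0→4, 1→7, 2→3, 3→5, 4→1, 5→2, 6→6, 7→0]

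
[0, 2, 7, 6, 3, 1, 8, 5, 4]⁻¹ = [0, 5, 1, 4, 8, 7, 3, 2, 6]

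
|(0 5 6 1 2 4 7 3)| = 8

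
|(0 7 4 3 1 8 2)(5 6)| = 14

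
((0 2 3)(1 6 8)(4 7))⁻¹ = (0 3 2)(1 8 6)(4 7)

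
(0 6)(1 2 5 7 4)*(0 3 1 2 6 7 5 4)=(0 7)(1 6 3)(2 4)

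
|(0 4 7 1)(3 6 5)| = 12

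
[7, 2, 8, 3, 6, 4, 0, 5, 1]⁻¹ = [6, 8, 1, 3, 5, 7, 4, 0, 2]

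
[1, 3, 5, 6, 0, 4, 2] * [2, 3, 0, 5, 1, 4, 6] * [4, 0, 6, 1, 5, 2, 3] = [1, 2, 5, 3, 6, 0, 4]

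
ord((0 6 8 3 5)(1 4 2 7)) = 20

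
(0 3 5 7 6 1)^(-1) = (0 1 6 7 5 3)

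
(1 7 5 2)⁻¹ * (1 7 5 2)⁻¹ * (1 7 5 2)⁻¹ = (1 7 5 2)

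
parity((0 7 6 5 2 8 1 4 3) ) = even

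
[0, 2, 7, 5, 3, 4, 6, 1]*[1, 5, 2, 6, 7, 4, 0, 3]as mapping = [0→1, 1→2, 2→3, 3→4, 4→6, 5→7, 6→0, 7→5]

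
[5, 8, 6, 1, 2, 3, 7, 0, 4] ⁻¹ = [7, 3, 4, 5, 8, 0, 2, 6, 1] 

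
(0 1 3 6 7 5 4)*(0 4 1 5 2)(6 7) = (0 5 1 3 7 2)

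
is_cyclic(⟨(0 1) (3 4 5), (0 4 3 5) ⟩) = no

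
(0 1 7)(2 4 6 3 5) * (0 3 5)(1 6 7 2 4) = (0 6 5 4 7 3)(1 2)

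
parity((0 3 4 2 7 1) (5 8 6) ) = odd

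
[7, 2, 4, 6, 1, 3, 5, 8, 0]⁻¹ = [8, 4, 1, 5, 2, 6, 3, 0, 7]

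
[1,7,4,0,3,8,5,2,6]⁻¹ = [3,0,7,4,2,6,8,1,5]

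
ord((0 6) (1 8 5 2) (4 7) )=4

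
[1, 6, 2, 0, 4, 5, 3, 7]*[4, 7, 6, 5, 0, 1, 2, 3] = [7, 2, 6, 4, 0, 1, 5, 3]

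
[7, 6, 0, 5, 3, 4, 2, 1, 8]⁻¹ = [2, 7, 6, 4, 5, 3, 1, 0, 8]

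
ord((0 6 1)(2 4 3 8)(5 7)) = 12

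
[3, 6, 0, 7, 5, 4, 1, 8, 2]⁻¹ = [2, 6, 8, 0, 5, 4, 1, 3, 7]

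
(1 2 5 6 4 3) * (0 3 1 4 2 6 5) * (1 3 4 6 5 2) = (0 4 3 6 1 5 2)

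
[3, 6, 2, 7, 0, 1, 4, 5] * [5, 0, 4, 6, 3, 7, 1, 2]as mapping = [0→6, 1→1, 2→4, 3→2, 4→5, 5→0, 6→3, 7→7]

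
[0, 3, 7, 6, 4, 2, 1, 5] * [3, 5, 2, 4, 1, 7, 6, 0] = [3, 4, 0, 6, 1, 2, 5, 7]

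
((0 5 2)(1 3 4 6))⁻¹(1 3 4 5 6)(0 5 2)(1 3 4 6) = (1 3 4 6 2)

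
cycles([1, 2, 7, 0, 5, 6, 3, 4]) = (0 1 2 7 4 5 6 3)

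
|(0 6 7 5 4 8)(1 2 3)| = 6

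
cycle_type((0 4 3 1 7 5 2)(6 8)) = 2.7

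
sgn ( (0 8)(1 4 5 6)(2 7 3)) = 1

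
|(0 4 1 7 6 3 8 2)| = 8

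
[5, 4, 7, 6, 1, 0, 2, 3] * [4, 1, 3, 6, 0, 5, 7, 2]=[5, 0, 2, 7, 1, 4, 3, 6]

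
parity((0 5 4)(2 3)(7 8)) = even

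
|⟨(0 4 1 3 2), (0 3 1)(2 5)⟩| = 720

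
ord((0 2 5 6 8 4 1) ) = 7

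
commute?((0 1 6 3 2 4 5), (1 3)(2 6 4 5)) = no:(0 1 6 3 2 4 5)*(1 3)(2 6 4 5) = (0 3 6 1 4 2 5), (1 3)(2 6 4 5)*(0 1 6 3 2 4 5) = (0 1 2 3 6 5 4)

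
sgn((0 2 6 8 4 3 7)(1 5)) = -1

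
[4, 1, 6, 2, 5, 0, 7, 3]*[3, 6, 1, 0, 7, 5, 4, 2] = [7, 6, 4, 1, 5, 3, 2, 0]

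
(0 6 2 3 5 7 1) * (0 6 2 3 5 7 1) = (0 2 5 1 6 3 7)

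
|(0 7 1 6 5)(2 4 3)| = 15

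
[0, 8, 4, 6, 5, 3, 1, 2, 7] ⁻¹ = [0, 6, 7, 5, 2, 4, 3, 8, 1] 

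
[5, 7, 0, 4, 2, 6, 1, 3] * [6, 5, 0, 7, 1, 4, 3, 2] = [4, 2, 6, 1, 0, 3, 5, 7]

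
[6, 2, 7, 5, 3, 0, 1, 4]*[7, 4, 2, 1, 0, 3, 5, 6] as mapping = [0→5, 1→2, 2→6, 3→3, 4→1, 5→7, 6→4, 7→0] 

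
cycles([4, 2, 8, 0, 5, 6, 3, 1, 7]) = (0 4 5 6 3)(1 2 8 7)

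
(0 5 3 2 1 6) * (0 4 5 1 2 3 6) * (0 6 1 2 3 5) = (0 2 3 5 1 6 4)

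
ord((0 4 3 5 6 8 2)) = 7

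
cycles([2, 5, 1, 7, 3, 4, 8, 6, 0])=(0 2 1 5 4 3 7 6 8)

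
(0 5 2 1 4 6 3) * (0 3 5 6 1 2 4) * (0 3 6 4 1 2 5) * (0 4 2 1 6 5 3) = (0 2 3 5 6 4 1)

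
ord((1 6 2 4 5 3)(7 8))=6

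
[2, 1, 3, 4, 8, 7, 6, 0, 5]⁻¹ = [7, 1, 0, 2, 3, 8, 6, 5, 4]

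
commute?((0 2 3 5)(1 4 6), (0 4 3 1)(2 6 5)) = no:(0 2 3 5)(1 4 6) * (0 4 3 1)(2 6 5) = (0 6)(1 3 2)(4 5), (0 4 3 1)(2 6 5) * (0 2 3 5)(1 4 6) = (0 6)(1 2)(3 4 5)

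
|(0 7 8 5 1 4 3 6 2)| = 9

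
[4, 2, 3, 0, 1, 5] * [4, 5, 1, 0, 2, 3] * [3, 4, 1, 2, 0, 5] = [1, 4, 3, 0, 5, 2]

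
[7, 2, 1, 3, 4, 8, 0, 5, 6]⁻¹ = [6, 2, 1, 3, 4, 7, 8, 0, 5]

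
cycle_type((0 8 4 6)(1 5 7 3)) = 4^2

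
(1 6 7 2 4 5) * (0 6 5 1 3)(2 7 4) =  (0 6 4 1 5 3)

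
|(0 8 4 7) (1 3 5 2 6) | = 20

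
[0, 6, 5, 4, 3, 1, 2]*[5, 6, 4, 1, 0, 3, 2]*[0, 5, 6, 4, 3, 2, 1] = [2, 6, 4, 0, 5, 1, 3]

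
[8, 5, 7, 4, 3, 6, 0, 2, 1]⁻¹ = [6, 8, 7, 4, 3, 1, 5, 2, 0]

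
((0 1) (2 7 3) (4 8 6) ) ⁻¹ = (0 1) (2 3 7) (4 6 8) 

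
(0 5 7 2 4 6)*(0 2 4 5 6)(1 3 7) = (0 6 2 5 1 3 7 4)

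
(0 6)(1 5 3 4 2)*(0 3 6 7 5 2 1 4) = (0 7 5 6 3)(1 2 4)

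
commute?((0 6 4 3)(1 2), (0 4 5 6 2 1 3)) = no:(0 6 4 3)(1 2) * (0 4 5 6 2 1 3) = (0 2 3 4)(5 6), (0 4 5 6 2 1 3) * (0 6 4 3)(1 2) = (0 3 6 1)(4 5)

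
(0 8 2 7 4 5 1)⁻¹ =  (0 1 5 4 7 2 8)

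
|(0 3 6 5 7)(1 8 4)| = 15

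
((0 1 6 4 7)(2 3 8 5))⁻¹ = (0 7 4 6 1)(2 5 8 3)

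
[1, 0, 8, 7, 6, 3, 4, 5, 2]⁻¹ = [1, 0, 8, 5, 6, 7, 4, 3, 2]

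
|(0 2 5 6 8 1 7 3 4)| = 9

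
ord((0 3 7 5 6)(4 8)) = 10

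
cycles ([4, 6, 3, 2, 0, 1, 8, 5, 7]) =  (0 4)(1 6 8 7 5)(2 3)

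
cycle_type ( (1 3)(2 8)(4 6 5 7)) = 2^2.4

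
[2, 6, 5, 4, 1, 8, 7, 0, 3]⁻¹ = [7, 4, 0, 8, 3, 2, 1, 6, 5]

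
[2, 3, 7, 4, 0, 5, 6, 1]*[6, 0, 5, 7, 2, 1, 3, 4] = [5, 7, 4, 2, 6, 1, 3, 0]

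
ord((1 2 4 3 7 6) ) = 6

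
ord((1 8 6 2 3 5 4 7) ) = 8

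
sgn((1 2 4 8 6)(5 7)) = -1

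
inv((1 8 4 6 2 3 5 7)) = (1 7 5 3 2 6 4 8)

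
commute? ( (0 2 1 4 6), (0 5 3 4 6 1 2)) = no: (0 2 1 4 6) * (0 5 3 4 6 1 2) = (1 6 5 3 4), (0 5 3 4 6 1 2) * (0 2 1 4 6) = (0 5 3 6 4)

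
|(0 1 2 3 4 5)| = 6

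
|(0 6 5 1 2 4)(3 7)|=6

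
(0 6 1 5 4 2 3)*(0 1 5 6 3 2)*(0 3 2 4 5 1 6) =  (0 2 4 3 6 1)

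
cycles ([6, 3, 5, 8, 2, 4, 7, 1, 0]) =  (0 6 7 1 3 8)(2 5 4)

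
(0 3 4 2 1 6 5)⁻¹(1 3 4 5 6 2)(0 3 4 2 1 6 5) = (0 5 1 6 4 2)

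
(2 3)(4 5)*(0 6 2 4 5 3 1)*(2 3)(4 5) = (0 6 3 5 4 2 1)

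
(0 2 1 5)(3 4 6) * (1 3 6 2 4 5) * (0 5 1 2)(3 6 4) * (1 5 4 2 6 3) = (0 1 6 2 3 5 4)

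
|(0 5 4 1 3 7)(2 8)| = 6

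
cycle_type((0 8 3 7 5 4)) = 6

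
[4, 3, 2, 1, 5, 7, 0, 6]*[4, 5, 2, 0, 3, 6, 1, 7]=[3, 0, 2, 5, 6, 7, 4, 1]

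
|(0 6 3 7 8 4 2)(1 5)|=14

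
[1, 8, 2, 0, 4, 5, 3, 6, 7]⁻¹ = [3, 0, 2, 6, 4, 5, 7, 8, 1]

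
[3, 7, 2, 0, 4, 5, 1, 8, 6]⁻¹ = [3, 6, 2, 0, 4, 5, 8, 1, 7]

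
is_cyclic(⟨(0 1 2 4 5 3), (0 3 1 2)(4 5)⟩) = no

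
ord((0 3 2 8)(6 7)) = 4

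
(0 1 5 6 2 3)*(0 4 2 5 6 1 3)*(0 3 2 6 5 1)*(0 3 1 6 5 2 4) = (0 4 5 3)(1 2)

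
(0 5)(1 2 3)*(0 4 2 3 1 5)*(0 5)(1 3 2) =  (0 5 4 1 2 3)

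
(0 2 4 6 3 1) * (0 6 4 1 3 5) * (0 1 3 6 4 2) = (1 4 2 3 6 5)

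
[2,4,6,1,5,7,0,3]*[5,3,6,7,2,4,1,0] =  [6,2,1,3,4,0,5,7]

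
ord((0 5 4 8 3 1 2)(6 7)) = 14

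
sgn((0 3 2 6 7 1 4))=1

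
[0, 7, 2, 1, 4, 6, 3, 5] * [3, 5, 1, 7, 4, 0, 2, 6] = [3, 6, 1, 5, 4, 2, 7, 0]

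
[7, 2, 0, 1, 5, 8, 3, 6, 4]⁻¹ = [2, 3, 1, 6, 8, 4, 7, 0, 5]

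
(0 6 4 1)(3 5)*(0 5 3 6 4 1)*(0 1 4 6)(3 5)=(0 6 4 1 3 5)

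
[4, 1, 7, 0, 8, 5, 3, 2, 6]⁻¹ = [3, 1, 7, 6, 0, 5, 8, 2, 4]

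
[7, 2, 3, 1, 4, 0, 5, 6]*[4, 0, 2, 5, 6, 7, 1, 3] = [3, 2, 5, 0, 6, 4, 7, 1]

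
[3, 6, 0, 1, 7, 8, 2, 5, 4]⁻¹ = [2, 3, 6, 0, 8, 7, 1, 4, 5]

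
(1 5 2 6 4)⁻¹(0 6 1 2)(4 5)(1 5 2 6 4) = (0 4 5 6)(1 2)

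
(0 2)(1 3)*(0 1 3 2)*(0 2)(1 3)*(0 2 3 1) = (0 3)(1 2)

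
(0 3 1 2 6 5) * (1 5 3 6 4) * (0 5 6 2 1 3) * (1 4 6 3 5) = (0 2 6)(1 4 5)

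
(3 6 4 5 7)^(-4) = (3 6 4 5 7)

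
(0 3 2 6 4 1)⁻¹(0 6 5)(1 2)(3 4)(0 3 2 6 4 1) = (0 6)(1 2)(3 4 5)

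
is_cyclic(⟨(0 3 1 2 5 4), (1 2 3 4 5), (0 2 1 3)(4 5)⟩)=no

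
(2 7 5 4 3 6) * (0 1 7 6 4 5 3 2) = (0 1 7 3 4 2 6)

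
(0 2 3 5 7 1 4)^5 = (0 1 5 2 4 7 3)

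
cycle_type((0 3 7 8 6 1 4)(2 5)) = 2.7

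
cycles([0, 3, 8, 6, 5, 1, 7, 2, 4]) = (1 3 6 7 2 8 4 5)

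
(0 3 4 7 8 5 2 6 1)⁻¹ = (0 1 6 2 5 8 7 4 3)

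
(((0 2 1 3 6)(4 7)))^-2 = (0 3 2 6 1)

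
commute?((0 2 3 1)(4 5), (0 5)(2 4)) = no:(0 2 3 1)(4 5)*(0 5)(2 4) = (0 4)(1 5 2 3), (0 5)(2 4)*(0 2 3 1)(4 5) = (0 4 3 1)(2 5)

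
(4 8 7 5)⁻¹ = (4 5 7 8)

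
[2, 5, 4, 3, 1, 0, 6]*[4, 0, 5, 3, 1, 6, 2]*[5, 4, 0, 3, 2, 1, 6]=[1, 6, 4, 3, 5, 2, 0]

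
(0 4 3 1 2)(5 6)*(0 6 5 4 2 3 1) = (0 2 6 4 1 3)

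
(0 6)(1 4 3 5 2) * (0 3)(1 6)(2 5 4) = (0 1 2 6 3 4)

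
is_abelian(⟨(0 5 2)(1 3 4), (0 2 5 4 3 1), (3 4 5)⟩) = no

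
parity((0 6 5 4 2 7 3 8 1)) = even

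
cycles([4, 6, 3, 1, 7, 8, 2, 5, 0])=(0 4 7 5 8)(1 6 2 3)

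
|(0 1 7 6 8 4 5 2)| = 8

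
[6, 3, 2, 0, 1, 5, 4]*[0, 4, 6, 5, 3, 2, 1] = [1, 5, 6, 0, 4, 2, 3]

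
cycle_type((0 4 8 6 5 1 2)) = 7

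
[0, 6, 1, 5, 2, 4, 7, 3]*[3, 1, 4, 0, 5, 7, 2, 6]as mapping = [0→3, 1→2, 2→1, 3→7, 4→4, 5→5, 6→6, 7→0]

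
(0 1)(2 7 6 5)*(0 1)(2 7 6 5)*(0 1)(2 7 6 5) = (0 1)(2 5 6 7)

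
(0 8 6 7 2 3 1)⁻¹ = (0 1 3 2 7 6 8)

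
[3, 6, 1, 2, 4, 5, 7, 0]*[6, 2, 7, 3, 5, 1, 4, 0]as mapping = [0→3, 1→4, 2→2, 3→7, 4→5, 5→1, 6→0, 7→6]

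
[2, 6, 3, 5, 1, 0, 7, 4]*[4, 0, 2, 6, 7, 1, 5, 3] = [2, 5, 6, 1, 0, 4, 3, 7]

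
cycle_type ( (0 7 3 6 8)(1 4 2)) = 3.5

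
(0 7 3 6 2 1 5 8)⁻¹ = (0 8 5 1 2 6 3 7)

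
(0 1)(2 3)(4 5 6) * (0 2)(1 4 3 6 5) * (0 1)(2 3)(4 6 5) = (0 6 2 5 4)(1 3)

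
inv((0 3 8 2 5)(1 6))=(0 5 2 8 3)(1 6)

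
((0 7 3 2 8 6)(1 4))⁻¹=(0 6 8 2 3 7)(1 4)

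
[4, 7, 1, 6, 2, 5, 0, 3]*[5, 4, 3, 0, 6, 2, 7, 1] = [6, 1, 4, 7, 3, 2, 5, 0]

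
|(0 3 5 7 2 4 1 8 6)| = 9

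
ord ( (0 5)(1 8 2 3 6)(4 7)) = 10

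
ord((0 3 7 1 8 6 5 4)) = 8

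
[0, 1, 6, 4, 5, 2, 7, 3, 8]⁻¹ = [0, 1, 5, 7, 3, 4, 2, 6, 8]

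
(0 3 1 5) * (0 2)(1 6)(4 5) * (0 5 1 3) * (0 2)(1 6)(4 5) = (0 2 4 6 3 1 5)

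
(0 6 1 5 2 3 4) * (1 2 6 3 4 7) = (0 3 7 1 5 6 2 4)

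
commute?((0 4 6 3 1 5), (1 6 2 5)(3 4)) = no:(0 4 6 3 1 5)*(1 6 2 5)(3 4) = (0 3 6 4 2 5), (1 6 2 5)(3 4)*(0 4 6 3 1 5) = (0 4 1 3 6 2)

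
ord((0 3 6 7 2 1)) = 6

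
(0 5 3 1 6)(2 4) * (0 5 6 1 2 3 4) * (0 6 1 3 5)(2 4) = (0 1 3 4 5 2 6)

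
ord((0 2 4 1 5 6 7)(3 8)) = 14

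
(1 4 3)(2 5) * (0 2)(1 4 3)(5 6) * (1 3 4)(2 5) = (0 5)(1 4 3)(2 6)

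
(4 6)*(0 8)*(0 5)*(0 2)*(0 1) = (0 8 5 2 1)(4 6)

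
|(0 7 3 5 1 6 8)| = 7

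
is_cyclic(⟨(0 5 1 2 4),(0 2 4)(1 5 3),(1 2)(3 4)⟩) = no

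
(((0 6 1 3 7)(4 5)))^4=(0 7 3 1 6)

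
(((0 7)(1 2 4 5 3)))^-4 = (1 2 4 5 3)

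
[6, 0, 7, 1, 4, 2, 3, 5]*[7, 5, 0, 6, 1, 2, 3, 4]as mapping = [0→3, 1→7, 2→4, 3→5, 4→1, 5→0, 6→6, 7→2]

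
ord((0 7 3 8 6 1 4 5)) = 8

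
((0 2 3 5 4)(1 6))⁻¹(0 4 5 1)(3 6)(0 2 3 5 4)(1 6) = (0 4 6 2)(1 5)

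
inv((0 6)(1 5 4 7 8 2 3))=(0 6)(1 3 2 8 7 4 5)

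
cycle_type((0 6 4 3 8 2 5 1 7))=9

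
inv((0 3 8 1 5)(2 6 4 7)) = (0 5 1 8 3)(2 7 4 6)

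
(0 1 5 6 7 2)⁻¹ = (0 2 7 6 5 1)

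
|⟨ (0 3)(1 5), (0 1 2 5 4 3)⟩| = 720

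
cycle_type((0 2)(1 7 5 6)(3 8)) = 2^2.4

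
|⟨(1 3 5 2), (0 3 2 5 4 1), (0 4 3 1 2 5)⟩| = 720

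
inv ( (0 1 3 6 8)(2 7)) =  (0 8 6 3 1)(2 7)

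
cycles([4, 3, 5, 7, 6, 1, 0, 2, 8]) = (0 4 6)(1 3 7 2 5)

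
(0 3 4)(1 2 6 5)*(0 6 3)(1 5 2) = (2 3 4 6)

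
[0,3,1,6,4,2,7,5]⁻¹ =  [0,2,5,1,4,7,3,6]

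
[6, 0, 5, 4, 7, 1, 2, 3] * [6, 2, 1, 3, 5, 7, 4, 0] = [4, 6, 7, 5, 0, 2, 1, 3]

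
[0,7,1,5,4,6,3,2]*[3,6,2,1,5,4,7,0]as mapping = [0→3,1→0,2→6,3→4,4→5,5→7,6→1,7→2]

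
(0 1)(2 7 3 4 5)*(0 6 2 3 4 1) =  (1 6 2 7 4 5 3)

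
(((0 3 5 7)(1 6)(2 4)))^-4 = ()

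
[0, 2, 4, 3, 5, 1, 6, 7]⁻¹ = [0, 5, 1, 3, 2, 4, 6, 7]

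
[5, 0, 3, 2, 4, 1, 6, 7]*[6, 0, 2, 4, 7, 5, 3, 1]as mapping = [0→5, 1→6, 2→4, 3→2, 4→7, 5→0, 6→3, 7→1]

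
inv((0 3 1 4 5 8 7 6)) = (0 6 7 8 5 4 1 3)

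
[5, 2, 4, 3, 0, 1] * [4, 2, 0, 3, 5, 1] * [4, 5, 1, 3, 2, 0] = [5, 4, 0, 3, 2, 1]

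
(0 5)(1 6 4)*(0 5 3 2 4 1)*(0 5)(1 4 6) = (0 3 2 6 4 5)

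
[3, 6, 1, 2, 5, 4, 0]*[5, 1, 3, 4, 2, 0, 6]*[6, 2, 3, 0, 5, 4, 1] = [5, 1, 2, 0, 6, 3, 4]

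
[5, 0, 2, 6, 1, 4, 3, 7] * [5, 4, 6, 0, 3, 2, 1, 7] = [2, 5, 6, 1, 4, 3, 0, 7]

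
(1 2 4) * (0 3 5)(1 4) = (0 3 5)(1 2)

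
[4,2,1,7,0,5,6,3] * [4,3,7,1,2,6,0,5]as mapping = [0→2,1→7,2→3,3→5,4→4,5→6,6→0,7→1]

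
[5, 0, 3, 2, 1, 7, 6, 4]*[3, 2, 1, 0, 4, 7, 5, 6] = [7, 3, 0, 1, 2, 6, 5, 4]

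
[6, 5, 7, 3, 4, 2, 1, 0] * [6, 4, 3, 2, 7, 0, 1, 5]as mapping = [0→1, 1→0, 2→5, 3→2, 4→7, 5→3, 6→4, 7→6]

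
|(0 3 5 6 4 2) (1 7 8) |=6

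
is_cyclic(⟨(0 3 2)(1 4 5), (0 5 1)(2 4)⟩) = no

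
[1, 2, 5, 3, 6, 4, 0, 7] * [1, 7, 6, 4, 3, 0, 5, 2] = [7, 6, 0, 4, 5, 3, 1, 2]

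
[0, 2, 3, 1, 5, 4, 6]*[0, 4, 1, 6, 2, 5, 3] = [0, 1, 6, 4, 5, 2, 3]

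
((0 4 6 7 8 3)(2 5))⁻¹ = (0 3 8 7 6 4)(2 5)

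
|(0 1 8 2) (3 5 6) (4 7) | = 12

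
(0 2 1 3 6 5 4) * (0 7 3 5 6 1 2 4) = (0 4 7 3 1 5)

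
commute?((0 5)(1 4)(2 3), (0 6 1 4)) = no:(0 5)(1 4)(2 3) * (0 6 1 4) = (0 5 6 1)(2 3), (0 6 1 4) * (0 5)(1 4)(2 3) = (0 6 4 5)(2 3)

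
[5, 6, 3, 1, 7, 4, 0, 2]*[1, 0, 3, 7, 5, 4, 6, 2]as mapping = [0→4, 1→6, 2→7, 3→0, 4→2, 5→5, 6→1, 7→3]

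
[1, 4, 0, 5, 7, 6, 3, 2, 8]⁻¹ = [2, 0, 7, 6, 1, 3, 5, 4, 8]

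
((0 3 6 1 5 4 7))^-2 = (0 4 1 3 7 5 6)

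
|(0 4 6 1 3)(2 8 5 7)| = 20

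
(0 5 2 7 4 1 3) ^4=(0 4 5 1 2 3 7) 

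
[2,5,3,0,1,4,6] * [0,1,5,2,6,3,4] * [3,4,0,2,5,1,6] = [1,2,0,3,4,6,5]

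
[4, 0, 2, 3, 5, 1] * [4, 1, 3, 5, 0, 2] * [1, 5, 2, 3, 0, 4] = [1, 0, 3, 4, 2, 5]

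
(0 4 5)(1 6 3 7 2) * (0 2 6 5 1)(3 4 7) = (0 7 6 4 1 5 2)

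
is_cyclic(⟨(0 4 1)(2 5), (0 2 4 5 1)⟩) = no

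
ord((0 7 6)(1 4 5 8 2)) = 15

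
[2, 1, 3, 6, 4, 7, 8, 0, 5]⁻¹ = [7, 1, 0, 2, 4, 8, 3, 5, 6]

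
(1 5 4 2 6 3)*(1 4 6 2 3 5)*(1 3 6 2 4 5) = (1 3 5 2 4 6)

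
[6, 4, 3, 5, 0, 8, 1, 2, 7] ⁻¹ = [4, 6, 7, 2, 1, 3, 0, 8, 5] 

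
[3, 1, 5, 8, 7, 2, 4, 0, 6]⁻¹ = [7, 1, 5, 0, 6, 2, 8, 4, 3]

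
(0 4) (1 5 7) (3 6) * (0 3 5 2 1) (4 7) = (0 7) (1 2) (3 6 5 4) 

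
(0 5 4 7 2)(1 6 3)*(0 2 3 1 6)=(0 5 4 7 3 6 1)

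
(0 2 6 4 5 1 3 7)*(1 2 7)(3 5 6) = (0 7)(1 5 2 3)(4 6)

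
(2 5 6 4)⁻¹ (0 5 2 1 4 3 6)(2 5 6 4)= (0 6 5 1 2 3 4)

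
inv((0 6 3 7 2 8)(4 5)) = (0 8 2 7 3 6)(4 5)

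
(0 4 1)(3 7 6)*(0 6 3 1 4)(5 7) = (1 6)(3 5 7)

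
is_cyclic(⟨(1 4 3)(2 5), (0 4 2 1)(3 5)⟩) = no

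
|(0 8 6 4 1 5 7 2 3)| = 9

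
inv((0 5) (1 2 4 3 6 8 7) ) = (0 5) (1 7 8 6 3 4 2) 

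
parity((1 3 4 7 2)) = even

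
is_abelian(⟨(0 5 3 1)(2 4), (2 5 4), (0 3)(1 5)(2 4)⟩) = no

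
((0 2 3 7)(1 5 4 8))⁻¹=(0 7 3 2)(1 8 4 5)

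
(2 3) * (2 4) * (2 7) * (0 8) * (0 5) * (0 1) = (0 8 5 1)(2 3 4 7)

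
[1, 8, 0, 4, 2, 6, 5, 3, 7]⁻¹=[2, 0, 4, 7, 3, 6, 5, 8, 1]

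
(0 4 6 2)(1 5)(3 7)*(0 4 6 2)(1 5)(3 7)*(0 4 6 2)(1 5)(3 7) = (0 2 6 4)(1 5)(3 7)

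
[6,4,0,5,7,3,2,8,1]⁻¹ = [2,8,6,5,1,3,0,4,7]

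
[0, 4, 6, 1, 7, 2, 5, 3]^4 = [0, 1, 6, 3, 4, 2, 5, 7]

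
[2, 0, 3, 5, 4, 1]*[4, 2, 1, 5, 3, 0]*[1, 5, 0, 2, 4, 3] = [5, 4, 3, 1, 2, 0]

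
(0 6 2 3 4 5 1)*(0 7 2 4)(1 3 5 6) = (0 1 7 2 5 3)(4 6)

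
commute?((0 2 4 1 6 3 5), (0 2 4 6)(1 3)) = no:(0 2 4 1 6 3 5)*(0 2 4 6)(1 3) = (0 4 3 5 2 6 1), (0 2 4 6)(1 3)*(0 2 4 1 6 3 5) = (0 4 3 6 2 1 5)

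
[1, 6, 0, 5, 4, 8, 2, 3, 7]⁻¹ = [2, 0, 6, 7, 4, 3, 1, 8, 5]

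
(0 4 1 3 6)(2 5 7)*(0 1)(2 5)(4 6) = (0 6 1 3 4)(5 7)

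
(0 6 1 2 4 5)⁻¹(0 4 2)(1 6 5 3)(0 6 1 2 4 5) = (0 3 2 1)(4 6 5)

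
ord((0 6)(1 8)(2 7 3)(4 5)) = 6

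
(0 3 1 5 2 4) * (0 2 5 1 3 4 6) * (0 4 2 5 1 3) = (0 2 6 4 5 1 3)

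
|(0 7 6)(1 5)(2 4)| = 6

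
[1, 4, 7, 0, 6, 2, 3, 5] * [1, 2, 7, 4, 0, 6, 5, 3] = [2, 0, 3, 1, 5, 7, 4, 6]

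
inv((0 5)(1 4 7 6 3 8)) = (0 5)(1 8 3 6 7 4)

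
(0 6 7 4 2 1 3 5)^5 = (0 1 7 5 2 6 3 4)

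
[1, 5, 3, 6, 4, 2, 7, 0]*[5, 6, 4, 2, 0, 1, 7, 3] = [6, 1, 2, 7, 0, 4, 3, 5]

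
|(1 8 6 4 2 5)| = 6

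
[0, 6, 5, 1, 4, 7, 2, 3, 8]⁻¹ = [0, 3, 6, 7, 4, 2, 1, 5, 8]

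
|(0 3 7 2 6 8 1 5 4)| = 9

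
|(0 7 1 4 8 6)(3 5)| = 6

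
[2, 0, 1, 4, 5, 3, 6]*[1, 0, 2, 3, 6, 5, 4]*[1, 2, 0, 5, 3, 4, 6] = [0, 2, 1, 6, 4, 5, 3]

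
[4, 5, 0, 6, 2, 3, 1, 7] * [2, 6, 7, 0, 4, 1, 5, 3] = [4, 1, 2, 5, 7, 0, 6, 3]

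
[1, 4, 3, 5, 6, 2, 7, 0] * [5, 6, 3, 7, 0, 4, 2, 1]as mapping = [0→6, 1→0, 2→7, 3→4, 4→2, 5→3, 6→1, 7→5]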